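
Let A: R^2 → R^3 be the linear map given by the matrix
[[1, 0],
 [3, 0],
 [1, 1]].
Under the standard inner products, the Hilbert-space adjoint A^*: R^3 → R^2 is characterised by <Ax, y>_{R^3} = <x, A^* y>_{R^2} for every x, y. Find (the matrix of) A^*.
A^* = A^T =
[[1, 3, 1],
 [0, 0, 1]]

For real matrices with standard dot products, the defining identity <Ax, y> = <x, A^* y> gives (Ax)^T y = x^T (A^*) y, i.e. x^T A^T y = x^T (A^*) y. Since this holds for all x, y, we must have A^* = A^T. Therefore
A^* =
[[1, 3, 1],
 [0, 0, 1]].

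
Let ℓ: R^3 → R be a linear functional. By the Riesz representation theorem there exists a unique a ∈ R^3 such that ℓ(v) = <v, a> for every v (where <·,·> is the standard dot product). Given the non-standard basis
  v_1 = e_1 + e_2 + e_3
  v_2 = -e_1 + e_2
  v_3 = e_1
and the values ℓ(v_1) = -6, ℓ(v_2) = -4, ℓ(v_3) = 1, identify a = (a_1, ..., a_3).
a = (1, -3, -4)

Write a = (a_1, ..., a_3) in the standard basis. For each basis vector v_i, ℓ(v_i) = <v_i, a> is a linear equation in the a_j's. Collect the n equations into a matrix system V a = ℓ, where row i of V is v_i (expressed in the standard basis). Since V is invertible (lower-triangular with 1s on the diagonal, up to permutation), solve by back-substitution:
  V =
[[1, 1, 1],
 [-1, 1, 0],
 [1, 0, 0]]
  V a = (-6, -4, 1)
Solving gives a = (1, -3, -4).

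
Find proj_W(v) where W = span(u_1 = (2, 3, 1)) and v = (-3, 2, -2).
proj_W(v) = (-2/7, -3/7, -1/7)

Set up U = [u_1 | ... | u_1] ∈ R^(3×1). The projector onto W = col(U) is P = U (U^T U)^(-1) U^T.
Compute U^T U =
  [14],
and U^T v = (-2).
Solve U^T U · c = U^T v for the coefficients: c = (-1/7). The projection is proj_W(v) = U c.
Check: (v - proj_W(v)) · u_1 = 0  (should be 0).
Result: proj_W(v) = (-2/7, -3/7, -1/7).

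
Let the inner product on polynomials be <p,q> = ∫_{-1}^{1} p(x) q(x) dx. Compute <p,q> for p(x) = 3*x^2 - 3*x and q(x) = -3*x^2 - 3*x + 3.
<p,q> = 42/5

Expand the product: p(x)·q(x) = -9*x^4 + 18*x^2 - 9*x.
∫_{-1}^{1} of each monomial x^k gives [2/(k+1) if k even, 0 if k odd]. Integrating term-by-term (or equivalently evaluating the antiderivative F(x) = -9*x^5/5 + 6*x^3 - 9*x^2/2 at the endpoints):
  F(1) − F(−1) = -3/10 − (-87/10) = 42/5.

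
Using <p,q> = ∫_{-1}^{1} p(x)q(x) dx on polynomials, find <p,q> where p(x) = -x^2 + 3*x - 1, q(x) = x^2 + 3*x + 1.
<p,q> = 34/15

Expand the product: p(x)·q(x) = -x^4 + 7*x^2 - 1.
∫_{-1}^{1} of each monomial x^k gives [2/(k+1) if k even, 0 if k odd]. Integrating term-by-term (or equivalently evaluating the antiderivative F(x) = -x^5/5 + 7*x^3/3 - x at the endpoints):
  F(1) − F(−1) = 17/15 − (-17/15) = 34/15.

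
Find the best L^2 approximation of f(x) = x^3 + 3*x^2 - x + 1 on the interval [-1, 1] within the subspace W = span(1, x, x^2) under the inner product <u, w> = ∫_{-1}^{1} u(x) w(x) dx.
g(x) = 3*x^2 - 2*x/5 + 1

The best approximation g ∈ W is the orthogonal projection of f onto W. Writing g = a_0 + a_1 x + a_2 x^2, the coefficients solve the normal equations G · a = b where
  G_{ij} = <φ_i, φ_j> and b_i = <f, φ_i>, with φ_0 = 1, φ_1 = x, φ_2 = x^2.
G =
  [2, 0, 2/3]
  [0, 2/3, 0]
  [2/3, 0, 2/5],
b = (4, -4/15, 28/15).
Solving gives a_0 = 1, a_1 = -2/5, a_2 = 3, so
  g(x) = 3*x^2 - 2*x/5 + 1.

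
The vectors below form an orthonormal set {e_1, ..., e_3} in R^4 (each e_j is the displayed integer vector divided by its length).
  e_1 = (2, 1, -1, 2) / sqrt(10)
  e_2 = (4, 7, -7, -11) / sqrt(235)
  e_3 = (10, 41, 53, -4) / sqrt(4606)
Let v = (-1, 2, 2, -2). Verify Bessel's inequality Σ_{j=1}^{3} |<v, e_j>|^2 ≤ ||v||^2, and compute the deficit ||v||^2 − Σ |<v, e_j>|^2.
Σ |<v, e_j>|^2 = 612/49; ||v||^2 = 13; deficit = 25/49

Write each e_j = u_j / sqrt(<u_j, u_j>) where u_j is the displayed integer vector. Then <v, e_j> = <v, u_j> / sqrt(<u_j, u_j>), so |<v, e_j>|^2 = <v, u_j>^2 / <u_j, u_j>.
Coefficients: <v, e_1> = -6/sqrt(10), <v, e_2> = 18/sqrt(235), <v, e_3> = 186/sqrt(4606).
Square and sum: Σ |<v, e_j>|^2 = 612/49.
Compute ||v||^2 = v·v = 13.
Deficit = 13 − 612/49 = 25/49 ≥ 0, confirming Bessel's inequality. (The deficit equals ||v − Σ <v,e_j> e_j||^2, the squared distance from v to span{e_j}.)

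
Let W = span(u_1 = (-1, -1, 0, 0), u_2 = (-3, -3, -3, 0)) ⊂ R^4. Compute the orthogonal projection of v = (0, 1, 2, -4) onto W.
proj_W(v) = (1/2, 1/2, 2, 0)

Set up U = [u_1 | ... | u_2] ∈ R^(4×2). The projector onto W = col(U) is P = U (U^T U)^(-1) U^T.
Compute U^T U =
  [2, 6]
  [6, 27],
and U^T v = (-1, -9).
Solve U^T U · c = U^T v for the coefficients: c = (3/2, -2/3). The projection is proj_W(v) = U c.
Check: (v - proj_W(v)) · u_1 = 0  (should be 0).
Check: (v - proj_W(v)) · u_2 = 0  (should be 0).
Result: proj_W(v) = (1/2, 1/2, 2, 0).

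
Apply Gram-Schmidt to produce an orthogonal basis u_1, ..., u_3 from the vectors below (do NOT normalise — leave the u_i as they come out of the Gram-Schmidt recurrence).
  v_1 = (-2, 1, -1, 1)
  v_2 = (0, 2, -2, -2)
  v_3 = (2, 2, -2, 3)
Orthogonal basis:
  u_1 = (-2, 1, -1, 1)
  u_2 = (4/7, 12/7, -12/7, -16/7)
  u_3 = (14/5, 7/5, -7/5, 14/5)

Apply the Gram-Schmidt recurrence
  u_1 = v_1
  u_i = v_i − Σ_{j<i} ((v_i · u_j) / (u_j · u_j)) · u_j.

Step by step this gives:
  u_1 = (-2, 1, -1, 1)
  u_2 = (4/7, 12/7, -12/7, -16/7)
  u_3 = (14/5, 7/5, -7/5, 14/5)

Orthogonality check:
  u_2 · u_1 = 0 (should be 0)
  u_3 · u_1 = 0 (should be 0)
  u_3 · u_2 = 0 (should be 0)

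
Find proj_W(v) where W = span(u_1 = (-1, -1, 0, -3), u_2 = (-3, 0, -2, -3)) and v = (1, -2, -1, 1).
proj_W(v) = (4/7, -2/49, 20/49, 24/49)

Set up U = [u_1 | ... | u_2] ∈ R^(4×2). The projector onto W = col(U) is P = U (U^T U)^(-1) U^T.
Compute U^T U =
  [11, 12]
  [12, 22],
and U^T v = (-2, -4).
Solve U^T U · c = U^T v for the coefficients: c = (2/49, -10/49). The projection is proj_W(v) = U c.
Check: (v - proj_W(v)) · u_1 = 0  (should be 0).
Check: (v - proj_W(v)) · u_2 = 0  (should be 0).
Result: proj_W(v) = (4/7, -2/49, 20/49, 24/49).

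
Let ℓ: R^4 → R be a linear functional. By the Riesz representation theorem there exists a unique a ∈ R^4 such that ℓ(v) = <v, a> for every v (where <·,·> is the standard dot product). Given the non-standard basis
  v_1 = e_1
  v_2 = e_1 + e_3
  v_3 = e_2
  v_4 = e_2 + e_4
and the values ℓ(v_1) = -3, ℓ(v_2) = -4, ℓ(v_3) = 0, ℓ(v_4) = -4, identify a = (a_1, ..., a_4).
a = (-3, 0, -1, -4)

Write a = (a_1, ..., a_4) in the standard basis. For each basis vector v_i, ℓ(v_i) = <v_i, a> is a linear equation in the a_j's. Collect the n equations into a matrix system V a = ℓ, where row i of V is v_i (expressed in the standard basis). Since V is invertible (lower-triangular with 1s on the diagonal, up to permutation), solve by back-substitution:
  V =
[[1, 0, 0, 0],
 [1, 0, 1, 0],
 [0, 1, 0, 0],
 [0, 1, 0, 1]]
  V a = (-3, -4, 0, -4)
Solving gives a = (-3, 0, -1, -4).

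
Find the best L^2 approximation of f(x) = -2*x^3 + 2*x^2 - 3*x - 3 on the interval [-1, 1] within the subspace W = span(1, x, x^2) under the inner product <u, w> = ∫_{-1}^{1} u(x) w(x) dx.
g(x) = 2*x^2 - 21*x/5 - 3

The best approximation g ∈ W is the orthogonal projection of f onto W. Writing g = a_0 + a_1 x + a_2 x^2, the coefficients solve the normal equations G · a = b where
  G_{ij} = <φ_i, φ_j> and b_i = <f, φ_i>, with φ_0 = 1, φ_1 = x, φ_2 = x^2.
G =
  [2, 0, 2/3]
  [0, 2/3, 0]
  [2/3, 0, 2/5],
b = (-14/3, -14/5, -6/5).
Solving gives a_0 = -3, a_1 = -21/5, a_2 = 2, so
  g(x) = 2*x^2 - 21*x/5 - 3.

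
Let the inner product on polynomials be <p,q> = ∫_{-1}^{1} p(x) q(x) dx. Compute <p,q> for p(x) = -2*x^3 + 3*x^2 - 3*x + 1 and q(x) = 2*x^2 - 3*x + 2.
<p,q> = 302/15

Expand the product: p(x)·q(x) = -4*x^5 + 12*x^4 - 19*x^3 + 17*x^2 - 9*x + 2.
∫_{-1}^{1} of each monomial x^k gives [2/(k+1) if k even, 0 if k odd]. Integrating term-by-term (or equivalently evaluating the antiderivative F(x) = -2*x^6/3 + 12*x^5/5 - 19*x^4/4 + 17*x^3/3 - 9*x^2/2 + 2*x at the endpoints):
  F(1) − F(−1) = 3/20 − (-1199/60) = 302/15.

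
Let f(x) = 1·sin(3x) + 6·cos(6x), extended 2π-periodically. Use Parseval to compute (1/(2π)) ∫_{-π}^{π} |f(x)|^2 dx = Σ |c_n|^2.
Σ |c_n|^2 = 37/2

Expand |f|^2 and use orthogonality of {sin(nx), cos(mx)} on [-π, π]:
  ∫_{-π}^{π} sin(nx)^2 dx = π, ∫ cos(mx)^2 dx = π, and cross terms integrate to 0.
So ∫_{-π}^{π} f(x)^2 dx = 1^2 · π + 6^2 · π = (1 + 36)π.
Divide by 2π: (1 + 36)/2 = 37/2.
By Parseval, this equals Σ |c_n|^2.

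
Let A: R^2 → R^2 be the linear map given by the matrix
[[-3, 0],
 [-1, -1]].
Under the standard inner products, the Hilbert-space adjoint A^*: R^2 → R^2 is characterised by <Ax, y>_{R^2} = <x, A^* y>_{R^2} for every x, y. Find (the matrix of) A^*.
A^* = A^T =
[[-3, -1],
 [0, -1]]

For real matrices with standard dot products, the defining identity <Ax, y> = <x, A^* y> gives (Ax)^T y = x^T (A^*) y, i.e. x^T A^T y = x^T (A^*) y. Since this holds for all x, y, we must have A^* = A^T. Therefore
A^* =
[[-3, -1],
 [0, -1]].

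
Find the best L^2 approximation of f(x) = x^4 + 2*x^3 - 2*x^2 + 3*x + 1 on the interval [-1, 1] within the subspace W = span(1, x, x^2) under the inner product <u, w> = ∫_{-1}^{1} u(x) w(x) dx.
g(x) = -8*x^2/7 + 21*x/5 + 32/35

The best approximation g ∈ W is the orthogonal projection of f onto W. Writing g = a_0 + a_1 x + a_2 x^2, the coefficients solve the normal equations G · a = b where
  G_{ij} = <φ_i, φ_j> and b_i = <f, φ_i>, with φ_0 = 1, φ_1 = x, φ_2 = x^2.
G =
  [2, 0, 2/3]
  [0, 2/3, 0]
  [2/3, 0, 2/5],
b = (16/15, 14/5, 16/105).
Solving gives a_0 = 32/35, a_1 = 21/5, a_2 = -8/7, so
  g(x) = -8*x^2/7 + 21*x/5 + 32/35.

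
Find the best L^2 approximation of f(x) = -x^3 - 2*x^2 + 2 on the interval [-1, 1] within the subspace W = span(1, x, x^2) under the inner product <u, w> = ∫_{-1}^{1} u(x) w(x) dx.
g(x) = -2*x^2 - 3*x/5 + 2

The best approximation g ∈ W is the orthogonal projection of f onto W. Writing g = a_0 + a_1 x + a_2 x^2, the coefficients solve the normal equations G · a = b where
  G_{ij} = <φ_i, φ_j> and b_i = <f, φ_i>, with φ_0 = 1, φ_1 = x, φ_2 = x^2.
G =
  [2, 0, 2/3]
  [0, 2/3, 0]
  [2/3, 0, 2/5],
b = (8/3, -2/5, 8/15).
Solving gives a_0 = 2, a_1 = -3/5, a_2 = -2, so
  g(x) = -2*x^2 - 3*x/5 + 2.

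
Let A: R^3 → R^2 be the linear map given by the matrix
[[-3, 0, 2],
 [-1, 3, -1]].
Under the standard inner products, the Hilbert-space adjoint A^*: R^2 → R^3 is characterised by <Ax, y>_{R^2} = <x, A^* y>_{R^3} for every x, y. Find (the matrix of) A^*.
A^* = A^T =
[[-3, -1],
 [0, 3],
 [2, -1]]

For real matrices with standard dot products, the defining identity <Ax, y> = <x, A^* y> gives (Ax)^T y = x^T (A^*) y, i.e. x^T A^T y = x^T (A^*) y. Since this holds for all x, y, we must have A^* = A^T. Therefore
A^* =
[[-3, -1],
 [0, 3],
 [2, -1]].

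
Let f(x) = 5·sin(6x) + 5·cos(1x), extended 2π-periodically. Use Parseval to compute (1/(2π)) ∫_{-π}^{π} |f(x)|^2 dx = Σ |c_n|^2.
Σ |c_n|^2 = 25

Expand |f|^2 and use orthogonality of {sin(nx), cos(mx)} on [-π, π]:
  ∫_{-π}^{π} sin(nx)^2 dx = π, ∫ cos(mx)^2 dx = π, and cross terms integrate to 0.
So ∫_{-π}^{π} f(x)^2 dx = 5^2 · π + 5^2 · π = (25 + 25)π.
Divide by 2π: (25 + 25)/2 = 25.
By Parseval, this equals Σ |c_n|^2.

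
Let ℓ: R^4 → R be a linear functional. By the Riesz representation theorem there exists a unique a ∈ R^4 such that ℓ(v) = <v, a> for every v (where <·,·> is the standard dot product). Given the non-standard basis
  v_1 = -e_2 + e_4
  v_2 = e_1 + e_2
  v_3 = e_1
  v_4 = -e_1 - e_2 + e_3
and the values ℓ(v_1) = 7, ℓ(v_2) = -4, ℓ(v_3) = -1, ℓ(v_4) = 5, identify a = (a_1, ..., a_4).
a = (-1, -3, 1, 4)

Write a = (a_1, ..., a_4) in the standard basis. For each basis vector v_i, ℓ(v_i) = <v_i, a> is a linear equation in the a_j's. Collect the n equations into a matrix system V a = ℓ, where row i of V is v_i (expressed in the standard basis). Since V is invertible (lower-triangular with 1s on the diagonal, up to permutation), solve by back-substitution:
  V =
[[0, -1, 0, 1],
 [1, 1, 0, 0],
 [1, 0, 0, 0],
 [-1, -1, 1, 0]]
  V a = (7, -4, -1, 5)
Solving gives a = (-1, -3, 1, 4).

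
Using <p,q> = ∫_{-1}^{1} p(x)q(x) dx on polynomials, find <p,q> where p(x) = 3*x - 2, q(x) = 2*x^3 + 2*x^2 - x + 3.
<p,q> = -214/15

Expand the product: p(x)·q(x) = 6*x^4 + 2*x^3 - 7*x^2 + 11*x - 6.
∫_{-1}^{1} of each monomial x^k gives [2/(k+1) if k even, 0 if k odd]. Integrating term-by-term (or equivalently evaluating the antiderivative F(x) = 6*x^5/5 + x^4/2 - 7*x^3/3 + 11*x^2/2 - 6*x at the endpoints):
  F(1) − F(−1) = -17/15 − (197/15) = -214/15.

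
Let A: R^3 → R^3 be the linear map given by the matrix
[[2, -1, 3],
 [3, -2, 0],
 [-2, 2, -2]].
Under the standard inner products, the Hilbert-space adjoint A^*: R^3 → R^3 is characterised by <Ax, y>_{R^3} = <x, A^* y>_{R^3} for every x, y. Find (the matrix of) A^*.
A^* = A^T =
[[2, 3, -2],
 [-1, -2, 2],
 [3, 0, -2]]

For real matrices with standard dot products, the defining identity <Ax, y> = <x, A^* y> gives (Ax)^T y = x^T (A^*) y, i.e. x^T A^T y = x^T (A^*) y. Since this holds for all x, y, we must have A^* = A^T. Therefore
A^* =
[[2, 3, -2],
 [-1, -2, 2],
 [3, 0, -2]].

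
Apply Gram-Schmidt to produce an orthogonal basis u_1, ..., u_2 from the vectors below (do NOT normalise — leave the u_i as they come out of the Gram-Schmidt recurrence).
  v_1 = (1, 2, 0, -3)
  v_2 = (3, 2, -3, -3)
Orthogonal basis:
  u_1 = (1, 2, 0, -3)
  u_2 = (13/7, -2/7, -3, 3/7)

Apply the Gram-Schmidt recurrence
  u_1 = v_1
  u_i = v_i − Σ_{j<i} ((v_i · u_j) / (u_j · u_j)) · u_j.

Step by step this gives:
  u_1 = (1, 2, 0, -3)
  u_2 = (13/7, -2/7, -3, 3/7)

Orthogonality check:
  u_2 · u_1 = 0 (should be 0)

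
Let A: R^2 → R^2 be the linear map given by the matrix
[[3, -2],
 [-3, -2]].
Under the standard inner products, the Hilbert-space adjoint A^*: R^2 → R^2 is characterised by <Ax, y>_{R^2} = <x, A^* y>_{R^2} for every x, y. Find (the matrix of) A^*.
A^* = A^T =
[[3, -3],
 [-2, -2]]

For real matrices with standard dot products, the defining identity <Ax, y> = <x, A^* y> gives (Ax)^T y = x^T (A^*) y, i.e. x^T A^T y = x^T (A^*) y. Since this holds for all x, y, we must have A^* = A^T. Therefore
A^* =
[[3, -3],
 [-2, -2]].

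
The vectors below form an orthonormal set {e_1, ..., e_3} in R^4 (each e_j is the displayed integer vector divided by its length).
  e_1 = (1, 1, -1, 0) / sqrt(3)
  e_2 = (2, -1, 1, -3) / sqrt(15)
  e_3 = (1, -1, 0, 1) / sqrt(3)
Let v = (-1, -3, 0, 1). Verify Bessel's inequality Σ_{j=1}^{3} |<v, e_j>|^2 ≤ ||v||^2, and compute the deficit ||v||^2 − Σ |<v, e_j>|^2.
Σ |<v, e_j>|^2 = 43/5; ||v||^2 = 11; deficit = 12/5

Write each e_j = u_j / sqrt(<u_j, u_j>) where u_j is the displayed integer vector. Then <v, e_j> = <v, u_j> / sqrt(<u_j, u_j>), so |<v, e_j>|^2 = <v, u_j>^2 / <u_j, u_j>.
Coefficients: <v, e_1> = -4/sqrt(3), <v, e_2> = -2/sqrt(15), <v, e_3> = 3/sqrt(3).
Square and sum: Σ |<v, e_j>|^2 = 43/5.
Compute ||v||^2 = v·v = 11.
Deficit = 11 − 43/5 = 12/5 ≥ 0, confirming Bessel's inequality. (The deficit equals ||v − Σ <v,e_j> e_j||^2, the squared distance from v to span{e_j}.)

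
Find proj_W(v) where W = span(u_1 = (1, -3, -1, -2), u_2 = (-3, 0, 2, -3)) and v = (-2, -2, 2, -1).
proj_W(v) = (-498/329, -225/329, 307/329, -723/329)

Set up U = [u_1 | ... | u_2] ∈ R^(4×2). The projector onto W = col(U) is P = U (U^T U)^(-1) U^T.
Compute U^T U =
  [15, 1]
  [1, 22],
and U^T v = (4, 13).
Solve U^T U · c = U^T v for the coefficients: c = (75/329, 191/329). The projection is proj_W(v) = U c.
Check: (v - proj_W(v)) · u_1 = 0  (should be 0).
Check: (v - proj_W(v)) · u_2 = 0  (should be 0).
Result: proj_W(v) = (-498/329, -225/329, 307/329, -723/329).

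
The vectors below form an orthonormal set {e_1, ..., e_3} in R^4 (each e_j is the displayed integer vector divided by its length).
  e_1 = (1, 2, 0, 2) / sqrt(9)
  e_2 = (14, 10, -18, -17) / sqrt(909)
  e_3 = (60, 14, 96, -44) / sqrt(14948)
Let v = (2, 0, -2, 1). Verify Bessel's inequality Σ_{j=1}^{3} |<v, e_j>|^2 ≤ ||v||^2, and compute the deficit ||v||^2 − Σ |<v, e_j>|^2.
Σ |<v, e_j>|^2 = 189/37; ||v||^2 = 9; deficit = 144/37

Write each e_j = u_j / sqrt(<u_j, u_j>) where u_j is the displayed integer vector. Then <v, e_j> = <v, u_j> / sqrt(<u_j, u_j>), so |<v, e_j>|^2 = <v, u_j>^2 / <u_j, u_j>.
Coefficients: <v, e_1> = 4/sqrt(9), <v, e_2> = 47/sqrt(909), <v, e_3> = -116/sqrt(14948).
Square and sum: Σ |<v, e_j>|^2 = 189/37.
Compute ||v||^2 = v·v = 9.
Deficit = 9 − 189/37 = 144/37 ≥ 0, confirming Bessel's inequality. (The deficit equals ||v − Σ <v,e_j> e_j||^2, the squared distance from v to span{e_j}.)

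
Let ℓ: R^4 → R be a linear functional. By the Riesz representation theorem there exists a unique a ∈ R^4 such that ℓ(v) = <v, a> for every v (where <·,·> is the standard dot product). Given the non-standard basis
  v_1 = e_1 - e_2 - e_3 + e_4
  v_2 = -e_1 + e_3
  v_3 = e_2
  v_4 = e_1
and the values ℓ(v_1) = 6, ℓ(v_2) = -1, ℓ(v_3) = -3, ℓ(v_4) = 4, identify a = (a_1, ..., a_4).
a = (4, -3, 3, 2)

Write a = (a_1, ..., a_4) in the standard basis. For each basis vector v_i, ℓ(v_i) = <v_i, a> is a linear equation in the a_j's. Collect the n equations into a matrix system V a = ℓ, where row i of V is v_i (expressed in the standard basis). Since V is invertible (lower-triangular with 1s on the diagonal, up to permutation), solve by back-substitution:
  V =
[[1, -1, -1, 1],
 [-1, 0, 1, 0],
 [0, 1, 0, 0],
 [1, 0, 0, 0]]
  V a = (6, -1, -3, 4)
Solving gives a = (4, -3, 3, 2).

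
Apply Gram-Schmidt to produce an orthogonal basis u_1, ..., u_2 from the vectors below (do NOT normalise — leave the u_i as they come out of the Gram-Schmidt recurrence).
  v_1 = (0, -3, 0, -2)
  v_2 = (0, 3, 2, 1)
Orthogonal basis:
  u_1 = (0, -3, 0, -2)
  u_2 = (0, 6/13, 2, -9/13)

Apply the Gram-Schmidt recurrence
  u_1 = v_1
  u_i = v_i − Σ_{j<i} ((v_i · u_j) / (u_j · u_j)) · u_j.

Step by step this gives:
  u_1 = (0, -3, 0, -2)
  u_2 = (0, 6/13, 2, -9/13)

Orthogonality check:
  u_2 · u_1 = 0 (should be 0)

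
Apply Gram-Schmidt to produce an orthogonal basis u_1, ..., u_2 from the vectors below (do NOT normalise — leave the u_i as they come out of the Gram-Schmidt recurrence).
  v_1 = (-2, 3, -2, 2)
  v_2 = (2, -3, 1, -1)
Orthogonal basis:
  u_1 = (-2, 3, -2, 2)
  u_2 = (8/21, -4/7, -13/21, 13/21)

Apply the Gram-Schmidt recurrence
  u_1 = v_1
  u_i = v_i − Σ_{j<i} ((v_i · u_j) / (u_j · u_j)) · u_j.

Step by step this gives:
  u_1 = (-2, 3, -2, 2)
  u_2 = (8/21, -4/7, -13/21, 13/21)

Orthogonality check:
  u_2 · u_1 = 0 (should be 0)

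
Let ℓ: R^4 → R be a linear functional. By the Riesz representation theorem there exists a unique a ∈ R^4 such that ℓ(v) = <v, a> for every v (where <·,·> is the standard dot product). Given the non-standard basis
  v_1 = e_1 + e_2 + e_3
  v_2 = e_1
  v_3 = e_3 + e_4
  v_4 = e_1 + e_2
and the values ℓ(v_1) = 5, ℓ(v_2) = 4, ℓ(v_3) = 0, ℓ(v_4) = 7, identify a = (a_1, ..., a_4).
a = (4, 3, -2, 2)

Write a = (a_1, ..., a_4) in the standard basis. For each basis vector v_i, ℓ(v_i) = <v_i, a> is a linear equation in the a_j's. Collect the n equations into a matrix system V a = ℓ, where row i of V is v_i (expressed in the standard basis). Since V is invertible (lower-triangular with 1s on the diagonal, up to permutation), solve by back-substitution:
  V =
[[1, 1, 1, 0],
 [1, 0, 0, 0],
 [0, 0, 1, 1],
 [1, 1, 0, 0]]
  V a = (5, 4, 0, 7)
Solving gives a = (4, 3, -2, 2).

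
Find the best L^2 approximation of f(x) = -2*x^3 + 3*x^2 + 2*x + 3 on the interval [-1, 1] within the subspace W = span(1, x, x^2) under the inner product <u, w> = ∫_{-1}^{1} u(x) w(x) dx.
g(x) = 3*x^2 + 4*x/5 + 3

The best approximation g ∈ W is the orthogonal projection of f onto W. Writing g = a_0 + a_1 x + a_2 x^2, the coefficients solve the normal equations G · a = b where
  G_{ij} = <φ_i, φ_j> and b_i = <f, φ_i>, with φ_0 = 1, φ_1 = x, φ_2 = x^2.
G =
  [2, 0, 2/3]
  [0, 2/3, 0]
  [2/3, 0, 2/5],
b = (8, 8/15, 16/5).
Solving gives a_0 = 3, a_1 = 4/5, a_2 = 3, so
  g(x) = 3*x^2 + 4*x/5 + 3.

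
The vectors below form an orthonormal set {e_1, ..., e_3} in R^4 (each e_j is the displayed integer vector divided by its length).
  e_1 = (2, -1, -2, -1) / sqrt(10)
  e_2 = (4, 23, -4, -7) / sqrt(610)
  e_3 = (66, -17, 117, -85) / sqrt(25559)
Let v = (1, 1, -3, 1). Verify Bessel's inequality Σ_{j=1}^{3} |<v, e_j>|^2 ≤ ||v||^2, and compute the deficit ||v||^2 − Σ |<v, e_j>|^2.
Σ |<v, e_j>|^2 = 4667/419; ||v||^2 = 12; deficit = 361/419

Write each e_j = u_j / sqrt(<u_j, u_j>) where u_j is the displayed integer vector. Then <v, e_j> = <v, u_j> / sqrt(<u_j, u_j>), so |<v, e_j>|^2 = <v, u_j>^2 / <u_j, u_j>.
Coefficients: <v, e_1> = 6/sqrt(10), <v, e_2> = 32/sqrt(610), <v, e_3> = -387/sqrt(25559).
Square and sum: Σ |<v, e_j>|^2 = 4667/419.
Compute ||v||^2 = v·v = 12.
Deficit = 12 − 4667/419 = 361/419 ≥ 0, confirming Bessel's inequality. (The deficit equals ||v − Σ <v,e_j> e_j||^2, the squared distance from v to span{e_j}.)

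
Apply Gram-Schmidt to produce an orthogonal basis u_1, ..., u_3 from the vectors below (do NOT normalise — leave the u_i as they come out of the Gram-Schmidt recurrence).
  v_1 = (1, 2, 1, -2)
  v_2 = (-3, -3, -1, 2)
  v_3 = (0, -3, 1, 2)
Orthogonal basis:
  u_1 = (1, 2, 1, -2)
  u_2 = (-8/5, -1/5, 2/5, -4/5)
  u_3 = (21/34, -21/17, 67/34, 1/17)

Apply the Gram-Schmidt recurrence
  u_1 = v_1
  u_i = v_i − Σ_{j<i} ((v_i · u_j) / (u_j · u_j)) · u_j.

Step by step this gives:
  u_1 = (1, 2, 1, -2)
  u_2 = (-8/5, -1/5, 2/5, -4/5)
  u_3 = (21/34, -21/17, 67/34, 1/17)

Orthogonality check:
  u_2 · u_1 = 0 (should be 0)
  u_3 · u_1 = 0 (should be 0)
  u_3 · u_2 = 0 (should be 0)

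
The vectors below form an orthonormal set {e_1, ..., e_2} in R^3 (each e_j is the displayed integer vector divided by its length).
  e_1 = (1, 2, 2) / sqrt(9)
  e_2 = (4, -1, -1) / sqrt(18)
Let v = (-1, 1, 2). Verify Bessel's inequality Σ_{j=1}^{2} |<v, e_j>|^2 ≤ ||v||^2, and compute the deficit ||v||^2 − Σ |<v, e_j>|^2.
Σ |<v, e_j>|^2 = 11/2; ||v||^2 = 6; deficit = 1/2

Write each e_j = u_j / sqrt(<u_j, u_j>) where u_j is the displayed integer vector. Then <v, e_j> = <v, u_j> / sqrt(<u_j, u_j>), so |<v, e_j>|^2 = <v, u_j>^2 / <u_j, u_j>.
Coefficients: <v, e_1> = 5/sqrt(9), <v, e_2> = -7/sqrt(18).
Square and sum: Σ |<v, e_j>|^2 = 11/2.
Compute ||v||^2 = v·v = 6.
Deficit = 6 − 11/2 = 1/2 ≥ 0, confirming Bessel's inequality. (The deficit equals ||v − Σ <v,e_j> e_j||^2, the squared distance from v to span{e_j}.)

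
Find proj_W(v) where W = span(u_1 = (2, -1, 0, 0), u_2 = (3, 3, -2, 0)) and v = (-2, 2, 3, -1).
proj_W(v) = (-264/101, 78/101, 24/101, 0)

Set up U = [u_1 | ... | u_2] ∈ R^(4×2). The projector onto W = col(U) is P = U (U^T U)^(-1) U^T.
Compute U^T U =
  [5, 3]
  [3, 22],
and U^T v = (-6, -6).
Solve U^T U · c = U^T v for the coefficients: c = (-114/101, -12/101). The projection is proj_W(v) = U c.
Check: (v - proj_W(v)) · u_1 = 0  (should be 0).
Check: (v - proj_W(v)) · u_2 = 0  (should be 0).
Result: proj_W(v) = (-264/101, 78/101, 24/101, 0).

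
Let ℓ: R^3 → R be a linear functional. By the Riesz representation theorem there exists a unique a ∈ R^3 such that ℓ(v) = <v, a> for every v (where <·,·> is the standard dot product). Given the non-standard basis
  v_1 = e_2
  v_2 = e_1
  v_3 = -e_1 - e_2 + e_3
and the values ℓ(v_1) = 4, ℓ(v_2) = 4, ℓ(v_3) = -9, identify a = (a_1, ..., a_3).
a = (4, 4, -1)

Write a = (a_1, ..., a_3) in the standard basis. For each basis vector v_i, ℓ(v_i) = <v_i, a> is a linear equation in the a_j's. Collect the n equations into a matrix system V a = ℓ, where row i of V is v_i (expressed in the standard basis). Since V is invertible (lower-triangular with 1s on the diagonal, up to permutation), solve by back-substitution:
  V =
[[0, 1, 0],
 [1, 0, 0],
 [-1, -1, 1]]
  V a = (4, 4, -9)
Solving gives a = (4, 4, -1).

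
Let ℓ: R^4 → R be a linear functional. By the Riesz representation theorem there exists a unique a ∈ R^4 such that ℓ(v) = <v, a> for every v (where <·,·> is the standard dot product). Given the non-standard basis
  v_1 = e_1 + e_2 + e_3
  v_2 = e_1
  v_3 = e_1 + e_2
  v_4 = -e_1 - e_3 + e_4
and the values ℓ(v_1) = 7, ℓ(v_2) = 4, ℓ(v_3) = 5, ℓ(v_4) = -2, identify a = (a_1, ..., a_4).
a = (4, 1, 2, 4)

Write a = (a_1, ..., a_4) in the standard basis. For each basis vector v_i, ℓ(v_i) = <v_i, a> is a linear equation in the a_j's. Collect the n equations into a matrix system V a = ℓ, where row i of V is v_i (expressed in the standard basis). Since V is invertible (lower-triangular with 1s on the diagonal, up to permutation), solve by back-substitution:
  V =
[[1, 1, 1, 0],
 [1, 0, 0, 0],
 [1, 1, 0, 0],
 [-1, 0, -1, 1]]
  V a = (7, 4, 5, -2)
Solving gives a = (4, 1, 2, 4).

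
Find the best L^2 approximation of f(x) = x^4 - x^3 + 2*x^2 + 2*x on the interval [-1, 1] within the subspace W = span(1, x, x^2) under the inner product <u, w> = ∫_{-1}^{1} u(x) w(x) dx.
g(x) = 20*x^2/7 + 7*x/5 - 3/35

The best approximation g ∈ W is the orthogonal projection of f onto W. Writing g = a_0 + a_1 x + a_2 x^2, the coefficients solve the normal equations G · a = b where
  G_{ij} = <φ_i, φ_j> and b_i = <f, φ_i>, with φ_0 = 1, φ_1 = x, φ_2 = x^2.
G =
  [2, 0, 2/3]
  [0, 2/3, 0]
  [2/3, 0, 2/5],
b = (26/15, 14/15, 38/35).
Solving gives a_0 = -3/35, a_1 = 7/5, a_2 = 20/7, so
  g(x) = 20*x^2/7 + 7*x/5 - 3/35.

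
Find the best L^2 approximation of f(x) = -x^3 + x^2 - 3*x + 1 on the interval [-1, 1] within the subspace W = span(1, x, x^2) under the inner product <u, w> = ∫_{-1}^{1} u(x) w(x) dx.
g(x) = x^2 - 18*x/5 + 1

The best approximation g ∈ W is the orthogonal projection of f onto W. Writing g = a_0 + a_1 x + a_2 x^2, the coefficients solve the normal equations G · a = b where
  G_{ij} = <φ_i, φ_j> and b_i = <f, φ_i>, with φ_0 = 1, φ_1 = x, φ_2 = x^2.
G =
  [2, 0, 2/3]
  [0, 2/3, 0]
  [2/3, 0, 2/5],
b = (8/3, -12/5, 16/15).
Solving gives a_0 = 1, a_1 = -18/5, a_2 = 1, so
  g(x) = x^2 - 18*x/5 + 1.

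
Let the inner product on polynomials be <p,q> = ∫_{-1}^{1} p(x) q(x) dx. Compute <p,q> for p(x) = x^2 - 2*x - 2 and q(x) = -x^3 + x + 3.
<p,q> = -158/15

Expand the product: p(x)·q(x) = -x^5 + 2*x^4 + 3*x^3 + x^2 - 8*x - 6.
∫_{-1}^{1} of each monomial x^k gives [2/(k+1) if k even, 0 if k odd]. Integrating term-by-term (or equivalently evaluating the antiderivative F(x) = -x^6/6 + 2*x^5/5 + 3*x^4/4 + x^3/3 - 4*x^2 - 6*x at the endpoints):
  F(1) − F(−1) = -521/60 − (37/20) = -158/15.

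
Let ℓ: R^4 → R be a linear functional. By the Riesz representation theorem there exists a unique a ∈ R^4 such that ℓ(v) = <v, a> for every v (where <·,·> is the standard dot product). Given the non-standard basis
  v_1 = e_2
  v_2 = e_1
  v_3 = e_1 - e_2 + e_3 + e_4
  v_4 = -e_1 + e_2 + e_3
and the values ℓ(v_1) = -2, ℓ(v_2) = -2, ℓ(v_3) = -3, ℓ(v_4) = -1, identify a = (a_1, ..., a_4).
a = (-2, -2, -1, -2)

Write a = (a_1, ..., a_4) in the standard basis. For each basis vector v_i, ℓ(v_i) = <v_i, a> is a linear equation in the a_j's. Collect the n equations into a matrix system V a = ℓ, where row i of V is v_i (expressed in the standard basis). Since V is invertible (lower-triangular with 1s on the diagonal, up to permutation), solve by back-substitution:
  V =
[[0, 1, 0, 0],
 [1, 0, 0, 0],
 [1, -1, 1, 1],
 [-1, 1, 1, 0]]
  V a = (-2, -2, -3, -1)
Solving gives a = (-2, -2, -1, -2).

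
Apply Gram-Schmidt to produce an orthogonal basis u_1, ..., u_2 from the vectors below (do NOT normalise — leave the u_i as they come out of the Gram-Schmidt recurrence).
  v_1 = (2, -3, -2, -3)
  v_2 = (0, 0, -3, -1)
Orthogonal basis:
  u_1 = (2, -3, -2, -3)
  u_2 = (-9/13, 27/26, -30/13, 1/26)

Apply the Gram-Schmidt recurrence
  u_1 = v_1
  u_i = v_i − Σ_{j<i} ((v_i · u_j) / (u_j · u_j)) · u_j.

Step by step this gives:
  u_1 = (2, -3, -2, -3)
  u_2 = (-9/13, 27/26, -30/13, 1/26)

Orthogonality check:
  u_2 · u_1 = 0 (should be 0)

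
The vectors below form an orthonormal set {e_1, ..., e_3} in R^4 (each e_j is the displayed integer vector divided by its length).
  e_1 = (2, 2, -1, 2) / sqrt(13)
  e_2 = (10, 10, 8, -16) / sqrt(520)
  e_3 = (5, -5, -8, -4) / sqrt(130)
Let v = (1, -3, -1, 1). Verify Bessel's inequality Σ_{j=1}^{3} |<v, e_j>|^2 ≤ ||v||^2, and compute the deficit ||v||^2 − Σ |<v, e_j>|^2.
Σ |<v, e_j>|^2 = 107/13; ||v||^2 = 12; deficit = 49/13

Write each e_j = u_j / sqrt(<u_j, u_j>) where u_j is the displayed integer vector. Then <v, e_j> = <v, u_j> / sqrt(<u_j, u_j>), so |<v, e_j>|^2 = <v, u_j>^2 / <u_j, u_j>.
Coefficients: <v, e_1> = -1/sqrt(13), <v, e_2> = -44/sqrt(520), <v, e_3> = 24/sqrt(130).
Square and sum: Σ |<v, e_j>|^2 = 107/13.
Compute ||v||^2 = v·v = 12.
Deficit = 12 − 107/13 = 49/13 ≥ 0, confirming Bessel's inequality. (The deficit equals ||v − Σ <v,e_j> e_j||^2, the squared distance from v to span{e_j}.)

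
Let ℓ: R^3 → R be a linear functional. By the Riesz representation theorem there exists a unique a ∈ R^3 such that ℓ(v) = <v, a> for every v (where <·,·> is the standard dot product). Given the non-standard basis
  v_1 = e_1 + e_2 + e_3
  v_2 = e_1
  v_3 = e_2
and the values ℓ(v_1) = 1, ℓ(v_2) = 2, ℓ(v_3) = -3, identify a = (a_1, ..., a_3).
a = (2, -3, 2)

Write a = (a_1, ..., a_3) in the standard basis. For each basis vector v_i, ℓ(v_i) = <v_i, a> is a linear equation in the a_j's. Collect the n equations into a matrix system V a = ℓ, where row i of V is v_i (expressed in the standard basis). Since V is invertible (lower-triangular with 1s on the diagonal, up to permutation), solve by back-substitution:
  V =
[[1, 1, 1],
 [1, 0, 0],
 [0, 1, 0]]
  V a = (1, 2, -3)
Solving gives a = (2, -3, 2).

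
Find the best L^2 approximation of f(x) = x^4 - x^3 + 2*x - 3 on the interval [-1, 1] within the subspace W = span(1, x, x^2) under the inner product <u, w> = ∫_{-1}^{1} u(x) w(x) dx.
g(x) = 6*x^2/7 + 7*x/5 - 108/35

The best approximation g ∈ W is the orthogonal projection of f onto W. Writing g = a_0 + a_1 x + a_2 x^2, the coefficients solve the normal equations G · a = b where
  G_{ij} = <φ_i, φ_j> and b_i = <f, φ_i>, with φ_0 = 1, φ_1 = x, φ_2 = x^2.
G =
  [2, 0, 2/3]
  [0, 2/3, 0]
  [2/3, 0, 2/5],
b = (-28/5, 14/15, -12/7).
Solving gives a_0 = -108/35, a_1 = 7/5, a_2 = 6/7, so
  g(x) = 6*x^2/7 + 7*x/5 - 108/35.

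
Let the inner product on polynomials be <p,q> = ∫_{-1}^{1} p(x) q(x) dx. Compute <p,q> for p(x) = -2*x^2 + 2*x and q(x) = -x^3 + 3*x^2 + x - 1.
<p,q> = -8/15

Expand the product: p(x)·q(x) = 2*x^5 - 8*x^4 + 4*x^3 + 4*x^2 - 2*x.
∫_{-1}^{1} of each monomial x^k gives [2/(k+1) if k even, 0 if k odd]. Integrating term-by-term (or equivalently evaluating the antiderivative F(x) = x^6/3 - 8*x^5/5 + x^4 + 4*x^3/3 - x^2 at the endpoints):
  F(1) − F(−1) = 1/15 − (3/5) = -8/15.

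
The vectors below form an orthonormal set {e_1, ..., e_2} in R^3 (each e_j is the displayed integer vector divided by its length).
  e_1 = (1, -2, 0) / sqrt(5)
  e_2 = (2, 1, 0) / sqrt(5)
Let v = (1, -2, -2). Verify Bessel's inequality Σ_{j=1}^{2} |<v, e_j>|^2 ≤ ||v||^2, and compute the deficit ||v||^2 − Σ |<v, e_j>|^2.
Σ |<v, e_j>|^2 = 5; ||v||^2 = 9; deficit = 4

Write each e_j = u_j / sqrt(<u_j, u_j>) where u_j is the displayed integer vector. Then <v, e_j> = <v, u_j> / sqrt(<u_j, u_j>), so |<v, e_j>|^2 = <v, u_j>^2 / <u_j, u_j>.
Coefficients: <v, e_1> = 5/sqrt(5), <v, e_2> = 0/sqrt(5).
Square and sum: Σ |<v, e_j>|^2 = 5.
Compute ||v||^2 = v·v = 9.
Deficit = 9 − 5 = 4 ≥ 0, confirming Bessel's inequality. (The deficit equals ||v − Σ <v,e_j> e_j||^2, the squared distance from v to span{e_j}.)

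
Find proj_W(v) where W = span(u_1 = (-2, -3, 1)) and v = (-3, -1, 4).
proj_W(v) = (-13/7, -39/14, 13/14)

Set up U = [u_1 | ... | u_1] ∈ R^(3×1). The projector onto W = col(U) is P = U (U^T U)^(-1) U^T.
Compute U^T U =
  [14],
and U^T v = (13).
Solve U^T U · c = U^T v for the coefficients: c = (13/14). The projection is proj_W(v) = U c.
Check: (v - proj_W(v)) · u_1 = 0  (should be 0).
Result: proj_W(v) = (-13/7, -39/14, 13/14).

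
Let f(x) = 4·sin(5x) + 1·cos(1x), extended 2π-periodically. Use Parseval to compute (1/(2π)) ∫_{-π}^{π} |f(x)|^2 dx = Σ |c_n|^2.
Σ |c_n|^2 = 17/2

Expand |f|^2 and use orthogonality of {sin(nx), cos(mx)} on [-π, π]:
  ∫_{-π}^{π} sin(nx)^2 dx = π, ∫ cos(mx)^2 dx = π, and cross terms integrate to 0.
So ∫_{-π}^{π} f(x)^2 dx = 4^2 · π + 1^2 · π = (16 + 1)π.
Divide by 2π: (16 + 1)/2 = 17/2.
By Parseval, this equals Σ |c_n|^2.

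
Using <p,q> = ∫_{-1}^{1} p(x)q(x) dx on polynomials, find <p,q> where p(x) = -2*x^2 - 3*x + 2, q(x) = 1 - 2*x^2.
<p,q> = 8/5

Expand the product: p(x)·q(x) = 4*x^4 + 6*x^3 - 6*x^2 - 3*x + 2.
∫_{-1}^{1} of each monomial x^k gives [2/(k+1) if k even, 0 if k odd]. Integrating term-by-term (or equivalently evaluating the antiderivative F(x) = 4*x^5/5 + 3*x^4/2 - 2*x^3 - 3*x^2/2 + 2*x at the endpoints):
  F(1) − F(−1) = 4/5 − (-4/5) = 8/5.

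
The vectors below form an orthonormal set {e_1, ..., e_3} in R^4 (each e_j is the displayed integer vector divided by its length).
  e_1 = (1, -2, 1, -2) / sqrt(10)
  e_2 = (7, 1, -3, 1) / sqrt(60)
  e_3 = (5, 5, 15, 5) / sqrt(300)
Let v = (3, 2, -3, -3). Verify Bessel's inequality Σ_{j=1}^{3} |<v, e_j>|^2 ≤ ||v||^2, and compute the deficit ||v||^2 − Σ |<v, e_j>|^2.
Σ |<v, e_j>|^2 = 37/2; ||v||^2 = 31; deficit = 25/2

Write each e_j = u_j / sqrt(<u_j, u_j>) where u_j is the displayed integer vector. Then <v, e_j> = <v, u_j> / sqrt(<u_j, u_j>), so |<v, e_j>|^2 = <v, u_j>^2 / <u_j, u_j>.
Coefficients: <v, e_1> = 2/sqrt(10), <v, e_2> = 29/sqrt(60), <v, e_3> = -35/sqrt(300).
Square and sum: Σ |<v, e_j>|^2 = 37/2.
Compute ||v||^2 = v·v = 31.
Deficit = 31 − 37/2 = 25/2 ≥ 0, confirming Bessel's inequality. (The deficit equals ||v − Σ <v,e_j> e_j||^2, the squared distance from v to span{e_j}.)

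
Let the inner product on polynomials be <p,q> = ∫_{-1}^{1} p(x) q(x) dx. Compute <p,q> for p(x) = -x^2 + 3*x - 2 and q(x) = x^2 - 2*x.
<p,q> = -86/15

Expand the product: p(x)·q(x) = -x^4 + 5*x^3 - 8*x^2 + 4*x.
∫_{-1}^{1} of each monomial x^k gives [2/(k+1) if k even, 0 if k odd]. Integrating term-by-term (or equivalently evaluating the antiderivative F(x) = -x^5/5 + 5*x^4/4 - 8*x^3/3 + 2*x^2 at the endpoints):
  F(1) − F(−1) = 23/60 − (367/60) = -86/15.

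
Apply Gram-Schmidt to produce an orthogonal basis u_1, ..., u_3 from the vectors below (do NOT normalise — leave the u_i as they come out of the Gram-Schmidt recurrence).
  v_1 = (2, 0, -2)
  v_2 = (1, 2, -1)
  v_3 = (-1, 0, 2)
Orthogonal basis:
  u_1 = (2, 0, -2)
  u_2 = (0, 2, 0)
  u_3 = (1/2, 0, 1/2)

Apply the Gram-Schmidt recurrence
  u_1 = v_1
  u_i = v_i − Σ_{j<i} ((v_i · u_j) / (u_j · u_j)) · u_j.

Step by step this gives:
  u_1 = (2, 0, -2)
  u_2 = (0, 2, 0)
  u_3 = (1/2, 0, 1/2)

Orthogonality check:
  u_2 · u_1 = 0 (should be 0)
  u_3 · u_1 = 0 (should be 0)
  u_3 · u_2 = 0 (should be 0)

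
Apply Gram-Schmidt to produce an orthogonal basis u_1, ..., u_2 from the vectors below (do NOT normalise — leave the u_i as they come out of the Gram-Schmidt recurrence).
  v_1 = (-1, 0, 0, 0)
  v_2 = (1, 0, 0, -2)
Orthogonal basis:
  u_1 = (-1, 0, 0, 0)
  u_2 = (0, 0, 0, -2)

Apply the Gram-Schmidt recurrence
  u_1 = v_1
  u_i = v_i − Σ_{j<i} ((v_i · u_j) / (u_j · u_j)) · u_j.

Step by step this gives:
  u_1 = (-1, 0, 0, 0)
  u_2 = (0, 0, 0, -2)

Orthogonality check:
  u_2 · u_1 = 0 (should be 0)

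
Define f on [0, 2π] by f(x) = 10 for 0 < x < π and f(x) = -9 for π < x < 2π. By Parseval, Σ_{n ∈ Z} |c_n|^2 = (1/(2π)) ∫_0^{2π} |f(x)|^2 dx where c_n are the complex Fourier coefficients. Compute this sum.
Σ |c_n|^2 = 181/2

Parseval equates the L^2 energy of f (normalised by 1/(2π)) with the ℓ^2 sum of its Fourier coefficients: (1/(2π)) ∫_0^{2π} |f|^2 = Σ |c_n|^2.
Compute the left side: (1/(2π)) [∫_0^π 10^2 dx + ∫_π^{2π} (-9)^2 dx] = (1/(2π)) · (100π + 81π) = (100 + 81)/2 = 181/2.
So Σ_{n ∈ Z} |c_n|^2 = 181/2.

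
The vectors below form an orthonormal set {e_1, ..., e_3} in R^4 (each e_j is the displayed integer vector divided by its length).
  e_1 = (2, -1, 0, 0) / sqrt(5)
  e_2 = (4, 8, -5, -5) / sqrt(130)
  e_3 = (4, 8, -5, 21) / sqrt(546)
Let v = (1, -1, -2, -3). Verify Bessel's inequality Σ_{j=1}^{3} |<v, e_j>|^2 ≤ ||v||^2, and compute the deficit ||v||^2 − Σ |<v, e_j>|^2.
Σ |<v, e_j>|^2 = 78/7; ||v||^2 = 15; deficit = 27/7

Write each e_j = u_j / sqrt(<u_j, u_j>) where u_j is the displayed integer vector. Then <v, e_j> = <v, u_j> / sqrt(<u_j, u_j>), so |<v, e_j>|^2 = <v, u_j>^2 / <u_j, u_j>.
Coefficients: <v, e_1> = 3/sqrt(5), <v, e_2> = 21/sqrt(130), <v, e_3> = -57/sqrt(546).
Square and sum: Σ |<v, e_j>|^2 = 78/7.
Compute ||v||^2 = v·v = 15.
Deficit = 15 − 78/7 = 27/7 ≥ 0, confirming Bessel's inequality. (The deficit equals ||v − Σ <v,e_j> e_j||^2, the squared distance from v to span{e_j}.)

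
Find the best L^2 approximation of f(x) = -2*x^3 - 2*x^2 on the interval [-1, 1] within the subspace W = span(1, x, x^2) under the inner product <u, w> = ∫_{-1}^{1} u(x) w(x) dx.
g(x) = -2*x^2 - 6*x/5

The best approximation g ∈ W is the orthogonal projection of f onto W. Writing g = a_0 + a_1 x + a_2 x^2, the coefficients solve the normal equations G · a = b where
  G_{ij} = <φ_i, φ_j> and b_i = <f, φ_i>, with φ_0 = 1, φ_1 = x, φ_2 = x^2.
G =
  [2, 0, 2/3]
  [0, 2/3, 0]
  [2/3, 0, 2/5],
b = (-4/3, -4/5, -4/5).
Solving gives a_0 = 0, a_1 = -6/5, a_2 = -2, so
  g(x) = -2*x^2 - 6*x/5.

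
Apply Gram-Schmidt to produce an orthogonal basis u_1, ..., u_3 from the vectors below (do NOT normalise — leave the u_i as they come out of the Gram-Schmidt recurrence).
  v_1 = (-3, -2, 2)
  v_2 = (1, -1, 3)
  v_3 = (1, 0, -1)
Orthogonal basis:
  u_1 = (-3, -2, 2)
  u_2 = (32/17, -7/17, 41/17)
  u_3 = (2/9, -11/18, -5/18)

Apply the Gram-Schmidt recurrence
  u_1 = v_1
  u_i = v_i − Σ_{j<i} ((v_i · u_j) / (u_j · u_j)) · u_j.

Step by step this gives:
  u_1 = (-3, -2, 2)
  u_2 = (32/17, -7/17, 41/17)
  u_3 = (2/9, -11/18, -5/18)

Orthogonality check:
  u_2 · u_1 = 0 (should be 0)
  u_3 · u_1 = 0 (should be 0)
  u_3 · u_2 = 0 (should be 0)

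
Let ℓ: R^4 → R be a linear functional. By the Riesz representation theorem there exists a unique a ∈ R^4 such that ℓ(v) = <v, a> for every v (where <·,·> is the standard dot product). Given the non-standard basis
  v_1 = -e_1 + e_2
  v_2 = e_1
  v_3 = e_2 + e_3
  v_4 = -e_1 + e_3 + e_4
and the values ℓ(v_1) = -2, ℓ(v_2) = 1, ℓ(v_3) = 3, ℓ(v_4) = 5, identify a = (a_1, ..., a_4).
a = (1, -1, 4, 2)

Write a = (a_1, ..., a_4) in the standard basis. For each basis vector v_i, ℓ(v_i) = <v_i, a> is a linear equation in the a_j's. Collect the n equations into a matrix system V a = ℓ, where row i of V is v_i (expressed in the standard basis). Since V is invertible (lower-triangular with 1s on the diagonal, up to permutation), solve by back-substitution:
  V =
[[-1, 1, 0, 0],
 [1, 0, 0, 0],
 [0, 1, 1, 0],
 [-1, 0, 1, 1]]
  V a = (-2, 1, 3, 5)
Solving gives a = (1, -1, 4, 2).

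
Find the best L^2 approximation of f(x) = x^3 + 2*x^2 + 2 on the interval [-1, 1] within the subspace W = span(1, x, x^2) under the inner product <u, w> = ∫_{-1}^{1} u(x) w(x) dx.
g(x) = 2*x^2 + 3*x/5 + 2

The best approximation g ∈ W is the orthogonal projection of f onto W. Writing g = a_0 + a_1 x + a_2 x^2, the coefficients solve the normal equations G · a = b where
  G_{ij} = <φ_i, φ_j> and b_i = <f, φ_i>, with φ_0 = 1, φ_1 = x, φ_2 = x^2.
G =
  [2, 0, 2/3]
  [0, 2/3, 0]
  [2/3, 0, 2/5],
b = (16/3, 2/5, 32/15).
Solving gives a_0 = 2, a_1 = 3/5, a_2 = 2, so
  g(x) = 2*x^2 + 3*x/5 + 2.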